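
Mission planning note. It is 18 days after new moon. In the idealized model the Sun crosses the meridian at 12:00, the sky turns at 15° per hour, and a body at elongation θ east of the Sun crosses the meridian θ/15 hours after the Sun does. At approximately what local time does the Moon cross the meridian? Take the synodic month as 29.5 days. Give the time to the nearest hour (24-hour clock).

03:00

Elongation θ = 360° × 18/29.5 ≈ 219.7°.
The Moon trails the Sun by θ/15 = 219.7/15 ≈ 14.64 hours.
12:00 + 14.64 h ≈ 02:39 → 03:00 to the nearest hour.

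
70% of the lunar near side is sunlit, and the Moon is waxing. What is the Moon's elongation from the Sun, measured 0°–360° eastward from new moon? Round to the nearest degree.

cos θ = 1 − 2f = -0.400, giving a principal value of 113.6°.
Before full moon the principal value applies: θ = 113.6°.

114°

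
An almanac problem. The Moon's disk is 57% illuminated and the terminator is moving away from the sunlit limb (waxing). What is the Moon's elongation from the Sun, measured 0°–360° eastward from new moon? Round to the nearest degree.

cos θ = 1 − 2f = -0.140, giving a principal value of 98.0°.
The Moon is waxing (0°–180°), so θ = 98.0° directly.

98°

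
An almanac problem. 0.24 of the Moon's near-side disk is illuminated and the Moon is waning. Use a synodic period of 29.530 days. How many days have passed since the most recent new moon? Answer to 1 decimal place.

Invert f = (1 − cos θ)/2 to get cos θ = 1 − 2(0.24) = 0.520, hence θ₀ = arccos 0.520 = 58.7°.
Waning ⇒ past full, so θ = 360° − 58.7° = 301.3°.
Age = 29.530 × 301.3°/360° ≈ 24.72 days.

24.7 days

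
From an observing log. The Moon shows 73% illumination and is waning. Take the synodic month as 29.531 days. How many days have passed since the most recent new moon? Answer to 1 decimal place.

19.9 days

Invert f = (1 − cos θ)/2 to get cos θ = 1 − 2(0.73) = -0.460, hence θ₀ = arccos -0.460 = 117.4°.
A waning Moon lies in 180°–360°, so θ = 360° − 117.4° = 242.6°.
At 360°/29.531 d per day, 242.6° corresponds to 19.90 days.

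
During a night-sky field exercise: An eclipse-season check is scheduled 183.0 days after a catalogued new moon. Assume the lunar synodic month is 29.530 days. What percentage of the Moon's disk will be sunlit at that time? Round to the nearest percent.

34%

Reduce mod P: 183.0 − 6×29.530 = 5.82 d into the current lunation.
Elongation θ = 360° × 5.82/29.530 ≈ 71.0°.
With cos θ = 0.326, the lit fraction is (1 − 0.326)/2 ≈ 0.337, so 34%.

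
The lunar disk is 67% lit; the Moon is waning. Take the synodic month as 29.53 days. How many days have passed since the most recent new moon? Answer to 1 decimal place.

From f = (1 − cos θ)/2: cos θ = 1 − 2×0.67 = -0.340; arccos → 109.9°.
A waning Moon lies in 180°–360°, so θ = 360° − 109.9° = 250.1°.
Age = 29.53 × 250.1°/360° ≈ 20.52 days.

20.5 days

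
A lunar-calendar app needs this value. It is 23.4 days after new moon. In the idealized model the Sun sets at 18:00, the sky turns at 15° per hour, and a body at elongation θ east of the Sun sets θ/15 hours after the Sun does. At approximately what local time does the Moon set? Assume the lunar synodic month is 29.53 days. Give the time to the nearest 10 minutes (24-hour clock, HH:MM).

Phase angle: θ = 360°·(23.4 d)/(29.53 d) = 285.3°.
Delay after the Sun = 285.3° / (15°/h) ≈ 19.02 h.
18:00 + 19.018 h ≈ 13:01 → 13:00 to the nearest ten minutes.

13:00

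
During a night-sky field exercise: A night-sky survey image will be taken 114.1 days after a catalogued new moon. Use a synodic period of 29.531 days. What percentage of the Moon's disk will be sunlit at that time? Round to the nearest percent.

114.1 d spans 3 complete synodic months (3 × 29.531 = 88.59 d) plus 25.51 d.
The Moon has covered 25.51/29.531 of its cycle, so θ ≈ 360° × 25.51/29.531 = 310.9°.
Illuminated fraction = (1 − cos 310.9°)/2 = (1 − 0.655)/2 ≈ 0.172, so 17%.

17%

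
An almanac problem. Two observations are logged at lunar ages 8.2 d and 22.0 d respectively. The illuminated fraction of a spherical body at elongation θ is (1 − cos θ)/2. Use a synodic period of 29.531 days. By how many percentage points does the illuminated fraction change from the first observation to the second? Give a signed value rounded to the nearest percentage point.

-7 percentage points

First observation: θ = 360°·8.2/29.531 = 100.0°, so f = 0.587.
Second observation: θ = 268.2°, f = 0.516.
Δf = 0.516 − 0.587 = -0.071, i.e. -7 pp.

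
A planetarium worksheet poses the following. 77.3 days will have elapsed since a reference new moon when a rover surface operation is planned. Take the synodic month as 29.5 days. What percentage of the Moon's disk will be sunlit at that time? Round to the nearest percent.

86%

77.3 d spans 2 complete synodic months (2 × 29.5 = 59.00 d) plus 18.30 d.
The Moon has covered 18.30/29.5 of its cycle, so θ ≈ 360° × 18.30/29.5 = 223.3°.
cos 223.3° = (-0.728), so f = (1 − (-0.728))/2 = 0.864, so 86%.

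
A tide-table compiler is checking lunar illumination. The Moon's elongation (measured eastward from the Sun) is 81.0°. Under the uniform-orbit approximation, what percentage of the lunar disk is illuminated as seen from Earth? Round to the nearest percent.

42%

cos 81.0° = 0.156, so f = (1 − 0.156)/2 = 0.422, i.e. 42%.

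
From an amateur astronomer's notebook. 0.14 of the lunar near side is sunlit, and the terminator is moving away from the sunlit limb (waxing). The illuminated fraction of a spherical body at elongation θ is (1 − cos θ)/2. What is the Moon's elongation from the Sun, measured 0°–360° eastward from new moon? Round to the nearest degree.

44°

cos θ = 1 − 2f = 0.720, giving a principal value of 43.9°.
Before full moon the principal value applies: θ = 43.9°.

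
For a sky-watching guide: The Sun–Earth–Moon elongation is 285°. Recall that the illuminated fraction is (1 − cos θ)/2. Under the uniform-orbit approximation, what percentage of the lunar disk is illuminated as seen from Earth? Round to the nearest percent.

Half-versine of 285°: (1 − 0.259)/2 = 0.371, i.e. 37%.

37%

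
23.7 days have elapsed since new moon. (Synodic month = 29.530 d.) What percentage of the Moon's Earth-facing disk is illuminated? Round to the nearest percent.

34%

Elongation θ = 360° × 23.7/29.530 ≈ 288.9°.
With cos θ = 0.324, the lit fraction is (1 − 0.324)/2 ≈ 0.338, so 34%.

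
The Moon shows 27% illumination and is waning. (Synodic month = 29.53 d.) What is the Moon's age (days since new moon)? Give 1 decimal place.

From f = (1 − cos θ)/2: cos θ = 1 − 2×0.27 = 0.460; arccos → 62.6°.
Waning ⇒ past full, so θ = 360° − 62.6° = 297.4°.
Age = 29.53 × 297.4°/360° ≈ 24.39 days.

24.4 days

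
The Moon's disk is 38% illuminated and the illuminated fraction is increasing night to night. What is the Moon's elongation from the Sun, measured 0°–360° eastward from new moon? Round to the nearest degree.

Invert f = (1 − cos θ)/2 to get cos θ = 1 − 2(0.38) = 0.240, hence θ₀ = arccos 0.240 = 76.1°.
Before full moon the principal value applies: θ = 76.1°.

76°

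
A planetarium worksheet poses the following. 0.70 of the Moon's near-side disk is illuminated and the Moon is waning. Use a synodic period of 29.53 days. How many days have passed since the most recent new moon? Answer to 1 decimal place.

20.2 days

Invert f = (1 − cos θ)/2 to get cos θ = 1 − 2(0.70) = -0.400, hence θ₀ = arccos -0.400 = 113.6°.
Waning ⇒ past full, so θ = 360° − 113.6° = 246.4°.
Age = 29.53 × 246.4°/360° ≈ 20.21 days.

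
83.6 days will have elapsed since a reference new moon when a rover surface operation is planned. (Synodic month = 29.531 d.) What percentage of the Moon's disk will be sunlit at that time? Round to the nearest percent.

83.6/29.531 = 2.831 lunations, so 2 complete cycles and 24.54 d into the next.
Elongation θ = 360° × 24.54/29.531 ≈ 299.1°.
cos 299.1° = 0.487, so f = (1 − 0.487)/2 = 0.257, so 26%.

26%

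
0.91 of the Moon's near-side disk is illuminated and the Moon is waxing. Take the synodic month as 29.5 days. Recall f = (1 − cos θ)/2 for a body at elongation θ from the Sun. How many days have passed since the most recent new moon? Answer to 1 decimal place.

11.9 days

Invert f = (1 − cos θ)/2 to get cos θ = 1 − 2(0.91) = -0.820, hence θ₀ = arccos -0.820 = 145.1°.
Before full moon the principal value applies: θ = 145.1°.
Age = 29.5 × 145.1°/360° ≈ 11.89 days.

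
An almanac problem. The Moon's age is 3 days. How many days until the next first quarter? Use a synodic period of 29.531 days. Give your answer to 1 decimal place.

First quarter is 0.25 of the way through the cycle: age 0.25 × 29.531 = 7.383 d.
That is 7.383 − 3 = 4.383 days ahead.

4.4 days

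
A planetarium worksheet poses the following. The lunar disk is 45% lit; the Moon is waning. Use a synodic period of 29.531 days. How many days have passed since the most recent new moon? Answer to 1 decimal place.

cos θ = 1 − 2f = 0.100, giving a principal value of 84.3°.
Waning ⇒ past full, so θ = 360° − 84.3° = 275.7°.
At 360°/29.531 d per day, 275.7° corresponds to 22.62 days.

22.6 days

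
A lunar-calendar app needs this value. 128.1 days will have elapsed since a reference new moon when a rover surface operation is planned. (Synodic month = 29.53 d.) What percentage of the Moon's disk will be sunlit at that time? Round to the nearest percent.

76%

Reduce mod P: 128.1 − 4×29.53 = 9.98 d into the current lunation.
The Moon has covered 9.98/29.53 of its cycle, so θ ≈ 360° × 9.98/29.53 = 121.7°.
cos 121.7° = (-0.525), so f = (1 − (-0.525))/2 = 0.762, so 76%.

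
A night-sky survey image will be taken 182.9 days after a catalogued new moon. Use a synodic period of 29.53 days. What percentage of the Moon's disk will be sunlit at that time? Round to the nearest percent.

Reduce mod P: 182.9 − 6×29.53 = 5.72 d into the current lunation.
Phase angle: θ = 360°·(5.72 d)/(29.53 d) = 69.7°.
cos 69.7° = 0.346, so f = (1 − 0.346)/2 = 0.327, so 33%.

33%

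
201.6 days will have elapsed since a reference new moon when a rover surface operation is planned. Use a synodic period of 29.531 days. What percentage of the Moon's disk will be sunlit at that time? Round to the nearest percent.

27%

201.6/29.531 = 6.827 lunations, so 6 complete cycles and 24.41 d into the next.
Elongation θ = 360° × 24.41/29.531 ≈ 297.6°.
With cos θ = 0.464, the lit fraction is (1 − 0.464)/2 ≈ 0.268, so 27%.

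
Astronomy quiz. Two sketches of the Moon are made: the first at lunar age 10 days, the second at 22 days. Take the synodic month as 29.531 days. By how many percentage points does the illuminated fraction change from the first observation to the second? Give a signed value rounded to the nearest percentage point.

First observation: θ = 360°·10/29.531 = 121.9°, so f = 0.764.
Second observation: θ = 268.2°, f = 0.516.
Δf = 0.516 − 0.764 = -0.248, i.e. -25 pp.

-25 pp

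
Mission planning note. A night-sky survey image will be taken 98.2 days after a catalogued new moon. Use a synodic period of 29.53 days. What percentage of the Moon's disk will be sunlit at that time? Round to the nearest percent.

98.2 d spans 3 complete synodic months (3 × 29.53 = 88.59 d) plus 9.61 d.
Elongation θ = 360° × 9.61/29.53 ≈ 117.2°.
Illuminated fraction = (1 − cos 117.2°)/2 = (1 − (-0.456))/2 ≈ 0.728, so 73%.

73%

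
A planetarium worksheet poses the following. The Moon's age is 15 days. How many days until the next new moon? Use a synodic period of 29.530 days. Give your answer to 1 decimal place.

14.5 days

The next new moon completes the synodic month: 29.530 − 15 = 14.530 days.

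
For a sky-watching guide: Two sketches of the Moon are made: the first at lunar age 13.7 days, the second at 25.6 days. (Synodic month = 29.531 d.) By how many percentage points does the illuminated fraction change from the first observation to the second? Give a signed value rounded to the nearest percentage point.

θ₁ = 360° × 13.7/29.531 = 167.0°, f₁ = (1 − cos θ₁)/2 = 0.987.
θ₂ = 360° × 25.6/29.531 = 312.1°, f₂ = (1 − cos θ₂)/2 = 0.165.
Change = f₂ − f₁ = -0.822 → -82 percentage points.

-82 pp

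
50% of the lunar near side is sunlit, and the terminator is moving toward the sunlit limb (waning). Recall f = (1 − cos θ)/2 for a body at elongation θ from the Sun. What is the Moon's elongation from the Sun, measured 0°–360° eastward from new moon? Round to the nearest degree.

270°

From f = (1 − cos θ)/2: cos θ = 1 − 2×0.50 = 0.000; arccos → 90.0°.
Since the Moon is past full (waning), take the reflex angle: θ = 360° − 90.0° = 270.0°.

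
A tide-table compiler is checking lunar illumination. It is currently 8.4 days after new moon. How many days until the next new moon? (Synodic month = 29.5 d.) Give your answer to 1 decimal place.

21.1 days

The next new moon completes the synodic month: 29.5 − 8.4 = 21.100 days.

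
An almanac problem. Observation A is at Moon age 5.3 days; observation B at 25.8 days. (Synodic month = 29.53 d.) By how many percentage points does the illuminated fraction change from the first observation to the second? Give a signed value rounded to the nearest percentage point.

θ₁ = 360° × 5.3/29.53 = 64.6°, f₁ = (1 − cos θ₁)/2 = 0.286.
θ₂ = 360° × 25.8/29.53 = 314.5°, f₂ = (1 − cos θ₂)/2 = 0.149.
Change = f₂ − f₁ = -0.136 → -14 percentage points.

-14 pp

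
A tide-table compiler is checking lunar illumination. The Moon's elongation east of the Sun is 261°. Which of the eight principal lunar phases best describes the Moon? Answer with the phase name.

last quarter

261° lies in the last quarter sector of the 8-phase cycle.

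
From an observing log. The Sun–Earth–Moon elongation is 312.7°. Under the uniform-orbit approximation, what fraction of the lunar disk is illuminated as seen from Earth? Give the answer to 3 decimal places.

0.161

Half-versine of 312.7°: (1 − 0.678)/2 = 0.161.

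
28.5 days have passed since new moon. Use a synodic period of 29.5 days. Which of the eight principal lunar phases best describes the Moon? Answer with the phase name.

new moon

At 28.5/29.5 of the cycle, θ ≈ 348° — the new moon range.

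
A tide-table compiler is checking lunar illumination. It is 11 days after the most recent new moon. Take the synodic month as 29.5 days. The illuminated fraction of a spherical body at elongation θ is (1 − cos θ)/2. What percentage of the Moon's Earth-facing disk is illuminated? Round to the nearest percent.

85%

The Moon has covered 11/29.5 of its cycle, so θ ≈ 360° × 11/29.5 = 134.2°.
Illuminated fraction = (1 − cos 134.2°)/2 = (1 − (-0.698))/2 ≈ 0.849, so 85%.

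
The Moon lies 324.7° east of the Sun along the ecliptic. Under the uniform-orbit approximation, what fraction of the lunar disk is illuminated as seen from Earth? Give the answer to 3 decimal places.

cos 324.7° = 0.816, so f = (1 − 0.816)/2 = 0.092.

0.092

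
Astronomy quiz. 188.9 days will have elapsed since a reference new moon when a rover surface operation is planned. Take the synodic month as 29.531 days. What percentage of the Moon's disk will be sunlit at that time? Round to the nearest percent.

90%

188.9/29.531 = 6.397 lunations, so 6 complete cycles and 11.71 d into the next.
Phase angle: θ = 360°·(11.71 d)/(29.531 d) = 142.8°.
Illuminated fraction = (1 − cos 142.8°)/2 = (1 − (-0.797))/2 ≈ 0.898, so 90%.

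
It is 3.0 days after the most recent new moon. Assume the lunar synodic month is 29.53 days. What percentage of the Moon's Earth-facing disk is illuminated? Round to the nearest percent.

10%

Elongation θ = 360° × 3.0/29.53 ≈ 36.6°.
Illuminated fraction = (1 − cos 36.6°)/2 = (1 − 0.803)/2 ≈ 0.098, so 10%.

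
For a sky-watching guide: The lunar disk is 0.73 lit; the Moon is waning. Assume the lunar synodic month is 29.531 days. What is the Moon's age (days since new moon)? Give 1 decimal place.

19.9 days

From f = (1 − cos θ)/2: cos θ = 1 − 2×0.73 = -0.460; arccos → 117.4°.
Since the Moon is past full (waning), take the reflex angle: θ = 360° − 117.4° = 242.6°.
At 360°/29.531 d per day, 242.6° corresponds to 19.90 days.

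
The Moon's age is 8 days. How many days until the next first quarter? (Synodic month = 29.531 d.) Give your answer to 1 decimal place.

28.9 days

First quarter is 0.25 of the way through the cycle: age 0.25 × 29.531 = 7.383 d.
Already past this cycle's first quarter; the next is at 7.383 + 29.531 = 36.914 d, so 36.914 − 8 = 28.914 days.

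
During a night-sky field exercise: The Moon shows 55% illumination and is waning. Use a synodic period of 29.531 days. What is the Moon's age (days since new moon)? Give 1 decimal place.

cos θ = 1 − 2f = -0.100, giving a principal value of 95.7°.
A waning Moon lies in 180°–360°, so θ = 360° − 95.7° = 264.3°.
Age = 29.531 × 264.3°/360° ≈ 21.68 days.

21.7 days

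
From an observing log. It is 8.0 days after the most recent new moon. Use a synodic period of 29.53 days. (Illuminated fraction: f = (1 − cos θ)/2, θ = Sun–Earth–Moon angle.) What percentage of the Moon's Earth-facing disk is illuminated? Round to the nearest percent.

57%

Phase angle: θ = 360°·(8.0 d)/(29.53 d) = 97.5°.
With cos θ = (-0.131), the lit fraction is (1 − (-0.131))/2 ≈ 0.566, so 57%.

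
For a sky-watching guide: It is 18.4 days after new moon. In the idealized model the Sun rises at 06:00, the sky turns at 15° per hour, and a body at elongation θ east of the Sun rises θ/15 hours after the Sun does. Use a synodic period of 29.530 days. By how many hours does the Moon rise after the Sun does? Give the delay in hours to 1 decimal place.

Phase angle: θ = 360°·(18.4 d)/(29.530 d) = 224.3°.
Delay after the Sun = 224.3° / (15°/h) ≈ 14.95 h.
So the Moon rises 14.95 h after the Sun.

15.0 h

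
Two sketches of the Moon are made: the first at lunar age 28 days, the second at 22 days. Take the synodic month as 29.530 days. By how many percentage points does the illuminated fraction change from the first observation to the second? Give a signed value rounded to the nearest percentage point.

+49 pp

First observation: θ = 360°·28/29.530 = 341.3°, so f = 0.026.
Second observation: θ = 268.2°, f = 0.516.
Δf = 0.516 − 0.026 = +0.489, i.e. +49 pp.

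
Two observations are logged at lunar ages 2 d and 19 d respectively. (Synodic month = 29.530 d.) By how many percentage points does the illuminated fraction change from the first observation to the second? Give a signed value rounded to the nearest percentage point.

θ₁ = 360° × 2/29.530 = 24.4°, f₁ = (1 − cos θ₁)/2 = 0.045.
θ₂ = 360° × 19/29.530 = 231.6°, f₂ = (1 − cos θ₂)/2 = 0.810.
Change = f₂ − f₁ = +0.766 → +77 percentage points.

+77 percentage points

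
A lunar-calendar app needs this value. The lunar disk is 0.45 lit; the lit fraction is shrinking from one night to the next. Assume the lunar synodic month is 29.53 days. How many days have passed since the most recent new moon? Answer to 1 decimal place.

22.6 days

From f = (1 − cos θ)/2: cos θ = 1 − 2×0.45 = 0.100; arccos → 84.3°.
Waning ⇒ past full, so θ = 360° − 84.3° = 275.7°.
At 360°/29.53 d per day, 275.7° corresponds to 22.62 days.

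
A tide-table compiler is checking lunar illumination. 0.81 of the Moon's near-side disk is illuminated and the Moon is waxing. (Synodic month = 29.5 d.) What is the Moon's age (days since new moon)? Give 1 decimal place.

From f = (1 − cos θ)/2: cos θ = 1 − 2×0.81 = -0.620; arccos → 128.3°.
Before full moon the principal value applies: θ = 128.3°.
That fraction of the synodic month is 128.3/360 × 29.5 d ≈ 10.51 d.

10.5 days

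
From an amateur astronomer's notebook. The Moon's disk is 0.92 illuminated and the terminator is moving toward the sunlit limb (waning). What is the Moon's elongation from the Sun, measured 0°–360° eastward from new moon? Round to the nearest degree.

cos θ = 1 − 2f = -0.840, giving a principal value of 147.1°.
Since the Moon is past full (waning), take the reflex angle: θ = 360° − 147.1° = 212.9°.

213°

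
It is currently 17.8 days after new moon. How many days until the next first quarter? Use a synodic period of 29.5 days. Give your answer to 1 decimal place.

First quarter is 0.25 of the way through the cycle: age 0.25 × 29.5 = 7.375 d.
Already past this cycle's first quarter; the next is at 7.375 + 29.5 = 36.875 d, so 36.875 − 17.8 = 19.075 days.

19.1 days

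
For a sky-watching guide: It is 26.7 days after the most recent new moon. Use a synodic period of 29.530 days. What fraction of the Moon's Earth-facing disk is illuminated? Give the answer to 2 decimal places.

Elongation θ = 360° × 26.7/29.530 ≈ 325.5°.
Illuminated fraction = (1 − cos 325.5°)/2 = (1 − 0.824)/2 ≈ 0.088.

0.09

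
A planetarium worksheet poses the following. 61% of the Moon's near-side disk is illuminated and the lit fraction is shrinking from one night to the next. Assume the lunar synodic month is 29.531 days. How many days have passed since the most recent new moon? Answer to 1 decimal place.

21.1 days

Invert f = (1 − cos θ)/2 to get cos θ = 1 − 2(0.61) = -0.220, hence θ₀ = arccos -0.220 = 102.7°.
A waning Moon lies in 180°–360°, so θ = 360° − 102.7° = 257.3°.
That fraction of the synodic month is 257.3/360 × 29.531 d ≈ 21.11 d.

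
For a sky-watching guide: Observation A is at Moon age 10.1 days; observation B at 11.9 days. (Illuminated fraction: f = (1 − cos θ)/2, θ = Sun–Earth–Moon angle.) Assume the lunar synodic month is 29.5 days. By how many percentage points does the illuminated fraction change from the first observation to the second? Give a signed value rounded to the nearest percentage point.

First observation: θ = 360°·10.1/29.5 = 123.3°, so f = 0.774.
Second observation: θ = 145.2°, f = 0.911.
Δf = 0.911 − 0.774 = +0.136, i.e. +14 pp.

+14 percentage points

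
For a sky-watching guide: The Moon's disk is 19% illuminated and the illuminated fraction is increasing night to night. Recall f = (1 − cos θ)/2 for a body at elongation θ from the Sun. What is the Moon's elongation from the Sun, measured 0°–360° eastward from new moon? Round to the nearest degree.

Invert f = (1 − cos θ)/2 to get cos θ = 1 − 2(0.19) = 0.620, hence θ₀ = arccos 0.620 = 51.7°.
Waxing ⇒ before full, so θ = 51.7°.

52°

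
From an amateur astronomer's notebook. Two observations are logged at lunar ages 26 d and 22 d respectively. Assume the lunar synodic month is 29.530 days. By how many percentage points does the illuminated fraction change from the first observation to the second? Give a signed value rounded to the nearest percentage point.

First observation: θ = 360°·26/29.530 = 317.0°, so f = 0.135.
Second observation: θ = 268.2°, f = 0.516.
Δf = 0.516 − 0.135 = +0.381, i.e. +38 pp.

+38 pp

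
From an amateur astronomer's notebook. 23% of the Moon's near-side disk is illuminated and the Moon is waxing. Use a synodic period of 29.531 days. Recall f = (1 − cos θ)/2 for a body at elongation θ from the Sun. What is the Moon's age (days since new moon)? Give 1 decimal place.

From f = (1 − cos θ)/2: cos θ = 1 − 2×0.23 = 0.540; arccos → 57.3°.
The Moon is waxing (0°–180°), so θ = 57.3° directly.
At 360°/29.531 d per day, 57.3° corresponds to 4.70 days.

4.7 days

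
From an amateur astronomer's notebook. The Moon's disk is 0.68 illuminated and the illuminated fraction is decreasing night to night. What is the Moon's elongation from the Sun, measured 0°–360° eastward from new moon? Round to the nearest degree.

249°

From f = (1 − cos θ)/2: cos θ = 1 − 2×0.68 = -0.360; arccos → 111.1°.
Waning ⇒ past full, so θ = 360° − 111.1° = 248.9°.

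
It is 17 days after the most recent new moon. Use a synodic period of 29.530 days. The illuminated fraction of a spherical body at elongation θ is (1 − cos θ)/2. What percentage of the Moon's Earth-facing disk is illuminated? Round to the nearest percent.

Elongation θ = 360° × 17/29.530 ≈ 207.2°.
With cos θ = (-0.889), the lit fraction is (1 − (-0.889))/2 ≈ 0.945, so 94%.

94%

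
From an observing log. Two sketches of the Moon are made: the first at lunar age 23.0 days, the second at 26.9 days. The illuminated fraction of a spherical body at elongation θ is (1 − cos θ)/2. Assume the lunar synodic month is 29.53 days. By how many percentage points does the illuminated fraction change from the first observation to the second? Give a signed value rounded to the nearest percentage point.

-33 percentage points

θ₁ = 360° × 23.0/29.53 = 280.4°, f₁ = (1 − cos θ₁)/2 = 0.410.
θ₂ = 360° × 26.9/29.53 = 327.9°, f₂ = (1 − cos θ₂)/2 = 0.076.
Change = f₂ − f₁ = -0.334 → -33 percentage points.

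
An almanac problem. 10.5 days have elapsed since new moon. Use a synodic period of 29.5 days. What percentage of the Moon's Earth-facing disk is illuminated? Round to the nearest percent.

81%

Phase angle: θ = 360°·(10.5 d)/(29.5 d) = 128.1°.
cos 128.1° = (-0.618), so f = (1 − (-0.618))/2 = 0.809, so 81%.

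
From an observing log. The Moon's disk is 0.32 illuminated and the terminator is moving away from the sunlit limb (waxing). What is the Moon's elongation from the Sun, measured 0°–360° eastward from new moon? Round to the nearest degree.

69°

From f = (1 − cos θ)/2: cos θ = 1 − 2×0.32 = 0.360; arccos → 68.9°.
The Moon is waxing (0°–180°), so θ = 68.9° directly.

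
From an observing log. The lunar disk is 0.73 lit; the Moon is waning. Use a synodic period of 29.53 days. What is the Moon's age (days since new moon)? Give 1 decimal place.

19.9 days

From f = (1 − cos θ)/2: cos θ = 1 − 2×0.73 = -0.460; arccos → 117.4°.
Since the Moon is past full (waning), take the reflex angle: θ = 360° − 117.4° = 242.6°.
Age = 29.53 × 242.6°/360° ≈ 19.90 days.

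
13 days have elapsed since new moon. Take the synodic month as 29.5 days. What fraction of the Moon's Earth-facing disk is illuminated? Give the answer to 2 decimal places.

Elongation θ = 360° × 13/29.5 ≈ 158.6°.
Illuminated fraction = (1 − cos 158.6°)/2 = (1 − (-0.931))/2 ≈ 0.966.

0.97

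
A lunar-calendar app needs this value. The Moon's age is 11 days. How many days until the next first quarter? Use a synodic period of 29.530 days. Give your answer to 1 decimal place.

First quarter occurs at elongation 90°, i.e. at age 29.530 × 90/360 = 7.383 d.
Already past this cycle's first quarter; the next is at 7.383 + 29.530 = 36.913 d, so 36.913 − 11 = 25.913 days.

25.9 days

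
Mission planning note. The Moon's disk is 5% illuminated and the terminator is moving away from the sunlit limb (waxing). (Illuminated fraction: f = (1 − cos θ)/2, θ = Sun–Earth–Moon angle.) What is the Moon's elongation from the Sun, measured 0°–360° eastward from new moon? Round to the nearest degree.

26°

From f = (1 − cos θ)/2: cos θ = 1 − 2×0.05 = 0.900; arccos → 25.8°.
The Moon is waxing (0°–180°), so θ = 25.8° directly.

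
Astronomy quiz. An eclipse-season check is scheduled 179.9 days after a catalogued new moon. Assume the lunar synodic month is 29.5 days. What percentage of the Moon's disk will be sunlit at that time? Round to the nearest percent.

9%

179.9/29.5 = 6.098 lunations, so 6 complete cycles and 2.90 d into the next.
Elongation θ = 360° × 2.90/29.5 ≈ 35.4°.
Illuminated fraction = (1 − cos 35.4°)/2 = (1 − 0.815)/2 ≈ 0.092, so 9%.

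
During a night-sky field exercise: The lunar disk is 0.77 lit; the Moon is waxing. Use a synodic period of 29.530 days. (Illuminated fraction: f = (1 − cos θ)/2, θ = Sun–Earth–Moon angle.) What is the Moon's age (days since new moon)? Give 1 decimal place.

cos θ = 1 − 2f = -0.540, giving a principal value of 122.7°.
Before full moon the principal value applies: θ = 122.7°.
That fraction of the synodic month is 122.7/360 × 29.530 d ≈ 10.06 d.

10.1 days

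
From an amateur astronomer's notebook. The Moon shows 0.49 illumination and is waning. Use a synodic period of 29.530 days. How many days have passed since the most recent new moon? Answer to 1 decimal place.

22.2 days

From f = (1 − cos θ)/2: cos θ = 1 − 2×0.49 = 0.020; arccos → 88.9°.
Since the Moon is past full (waning), take the reflex angle: θ = 360° − 88.9° = 271.1°.
That fraction of the synodic month is 271.1/360 × 29.530 d ≈ 22.24 d.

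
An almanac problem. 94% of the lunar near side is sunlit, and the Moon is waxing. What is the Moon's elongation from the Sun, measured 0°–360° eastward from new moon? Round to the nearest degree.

cos θ = 1 − 2f = -0.880, giving a principal value of 151.6°.
Waxing ⇒ before full, so θ = 151.6°.

152°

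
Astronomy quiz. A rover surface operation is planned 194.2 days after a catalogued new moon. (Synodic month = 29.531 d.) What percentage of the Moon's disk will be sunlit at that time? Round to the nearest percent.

Reduce mod P: 194.2 − 6×29.531 = 17.01 d into the current lunation.
The Moon has covered 17.01/29.531 of its cycle, so θ ≈ 360° × 17.01/29.531 = 207.4°.
With cos θ = (-0.888), the lit fraction is (1 − (-0.888))/2 ≈ 0.944, so 94%.

94%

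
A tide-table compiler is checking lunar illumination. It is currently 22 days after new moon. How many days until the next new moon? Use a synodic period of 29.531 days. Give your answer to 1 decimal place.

The next new moon completes the synodic month: 29.531 − 22 = 7.531 days.

7.5 days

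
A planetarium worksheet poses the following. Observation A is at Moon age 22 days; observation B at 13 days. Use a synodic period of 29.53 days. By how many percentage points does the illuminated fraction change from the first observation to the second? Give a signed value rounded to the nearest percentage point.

θ₁ = 360° × 22/29.53 = 268.2°, f₁ = (1 − cos θ₁)/2 = 0.516.
θ₂ = 360° × 13/29.53 = 158.5°, f₂ = (1 − cos θ₂)/2 = 0.965.
Change = f₂ − f₁ = +0.449 → +45 percentage points.

+45 percentage points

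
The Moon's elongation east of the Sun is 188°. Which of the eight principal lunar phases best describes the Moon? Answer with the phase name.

The full moon sector spans roughly 158°–202°; 188° falls inside it.

full moon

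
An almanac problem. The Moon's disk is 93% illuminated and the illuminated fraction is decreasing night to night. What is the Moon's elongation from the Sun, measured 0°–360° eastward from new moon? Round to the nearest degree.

From f = (1 − cos θ)/2: cos θ = 1 − 2×0.93 = -0.860; arccos → 149.3°.
A waning Moon lies in 180°–360°, so θ = 360° − 149.3° = 210.7°.

211°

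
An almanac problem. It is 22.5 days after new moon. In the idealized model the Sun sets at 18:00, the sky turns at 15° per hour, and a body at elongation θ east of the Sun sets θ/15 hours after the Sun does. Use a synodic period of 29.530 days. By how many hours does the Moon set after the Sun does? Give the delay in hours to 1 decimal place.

18.3 h

The Moon has covered 22.5/29.530 of its cycle, so θ ≈ 360° × 22.5/29.530 = 274.3°.
The Moon trails the Sun by θ/15 = 274.3/15 ≈ 18.29 hours.
So the Moon sets 18.29 h after the Sun.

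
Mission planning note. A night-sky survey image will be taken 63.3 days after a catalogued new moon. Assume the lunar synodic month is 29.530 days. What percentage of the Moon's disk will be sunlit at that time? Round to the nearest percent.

19%

Reduce mod P: 63.3 − 2×29.530 = 4.24 d into the current lunation.
The Moon has covered 4.24/29.530 of its cycle, so θ ≈ 360° × 4.24/29.530 = 51.7°.
With cos θ = 0.620, the lit fraction is (1 − 0.620)/2 ≈ 0.190, so 19%.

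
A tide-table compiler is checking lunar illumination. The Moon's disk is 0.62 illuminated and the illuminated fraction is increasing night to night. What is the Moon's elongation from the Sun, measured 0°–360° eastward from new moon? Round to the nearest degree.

104°

cos θ = 1 − 2f = -0.240, giving a principal value of 103.9°.
Before full moon the principal value applies: θ = 103.9°.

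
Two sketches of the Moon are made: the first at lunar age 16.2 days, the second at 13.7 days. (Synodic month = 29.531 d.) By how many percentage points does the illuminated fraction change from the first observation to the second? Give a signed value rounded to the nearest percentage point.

First observation: θ = 360°·16.2/29.531 = 197.5°, so f = 0.977.
Second observation: θ = 167.0°, f = 0.987.
Δf = 0.987 − 0.977 = +0.010, i.e. +1 pp.

+1 percentage points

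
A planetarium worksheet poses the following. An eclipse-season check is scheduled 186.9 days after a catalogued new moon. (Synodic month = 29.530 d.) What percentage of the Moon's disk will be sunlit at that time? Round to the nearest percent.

186.9 d spans 6 complete synodic months (6 × 29.530 = 177.18 d) plus 9.72 d.
The Moon has covered 9.72/29.530 of its cycle, so θ ≈ 360° × 9.72/29.530 = 118.5°.
Illuminated fraction = (1 − cos 118.5°)/2 = (1 − (-0.477))/2 ≈ 0.739, so 74%.

74%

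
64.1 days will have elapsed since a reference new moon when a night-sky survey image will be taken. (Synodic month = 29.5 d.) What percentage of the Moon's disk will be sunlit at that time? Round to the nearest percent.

Reduce mod P: 64.1 − 2×29.5 = 5.10 d into the current lunation.
Elongation θ = 360° × 5.10/29.5 ≈ 62.2°.
cos 62.2° = 0.466, so f = (1 − 0.466)/2 = 0.267, so 27%.

27%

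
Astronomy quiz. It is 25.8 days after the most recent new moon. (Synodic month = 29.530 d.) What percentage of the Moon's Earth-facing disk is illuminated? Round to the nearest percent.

15%

Elongation θ = 360° × 25.8/29.530 ≈ 314.5°.
With cos θ = 0.701, the lit fraction is (1 − 0.701)/2 ≈ 0.149, so 15%.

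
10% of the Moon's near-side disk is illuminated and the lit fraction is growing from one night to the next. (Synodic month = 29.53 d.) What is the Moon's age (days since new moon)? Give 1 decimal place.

3.0 days

Invert f = (1 − cos θ)/2 to get cos θ = 1 − 2(0.10) = 0.800, hence θ₀ = arccos 0.800 = 36.9°.
Waxing ⇒ before full, so θ = 36.9°.
At 360°/29.53 d per day, 36.9° corresponds to 3.02 days.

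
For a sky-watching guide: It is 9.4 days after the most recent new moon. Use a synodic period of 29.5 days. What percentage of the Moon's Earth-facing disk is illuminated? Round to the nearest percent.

71%

Phase angle: θ = 360°·(9.4 d)/(29.5 d) = 114.7°.
With cos θ = (-0.418), the lit fraction is (1 − (-0.418))/2 ≈ 0.709, so 71%.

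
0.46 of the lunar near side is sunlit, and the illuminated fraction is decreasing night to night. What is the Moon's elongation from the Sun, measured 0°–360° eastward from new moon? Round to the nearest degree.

Invert f = (1 − cos θ)/2 to get cos θ = 1 − 2(0.46) = 0.080, hence θ₀ = arccos 0.080 = 85.4°.
Waning ⇒ past full, so θ = 360° − 85.4° = 274.6°.

275°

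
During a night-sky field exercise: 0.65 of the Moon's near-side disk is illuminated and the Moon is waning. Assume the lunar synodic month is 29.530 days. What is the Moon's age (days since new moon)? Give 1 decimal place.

Invert f = (1 − cos θ)/2 to get cos θ = 1 − 2(0.65) = -0.300, hence θ₀ = arccos -0.300 = 107.5°.
Waning ⇒ past full, so θ = 360° − 107.5° = 252.5°.
Age = 29.530 × 252.5°/360° ≈ 20.72 days.

20.7 days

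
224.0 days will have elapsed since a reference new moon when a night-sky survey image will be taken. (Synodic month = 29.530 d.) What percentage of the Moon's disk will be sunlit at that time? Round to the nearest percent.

224.0 d spans 7 complete synodic months (7 × 29.530 = 206.71 d) plus 17.29 d.
Phase angle: θ = 360°·(17.29 d)/(29.530 d) = 210.8°.
Illuminated fraction = (1 − cos 210.8°)/2 = (1 − (-0.859))/2 ≈ 0.930, so 93%.

93%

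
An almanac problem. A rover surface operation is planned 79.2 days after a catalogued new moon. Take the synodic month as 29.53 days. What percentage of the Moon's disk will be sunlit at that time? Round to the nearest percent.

71%

79.2/29.53 = 2.682 lunations, so 2 complete cycles and 20.14 d into the next.
Elongation θ = 360° × 20.14/29.53 ≈ 245.5°.
cos 245.5° = (-0.414), so f = (1 − (-0.414))/2 = 0.707, so 71%.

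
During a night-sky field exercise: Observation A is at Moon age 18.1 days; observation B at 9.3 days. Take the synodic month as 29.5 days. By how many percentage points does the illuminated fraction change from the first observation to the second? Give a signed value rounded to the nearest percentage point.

θ₁ = 360° × 18.1/29.5 = 220.9°, f₁ = (1 − cos θ₁)/2 = 0.878.
θ₂ = 360° × 9.3/29.5 = 113.5°, f₂ = (1 − cos θ₂)/2 = 0.699.
Change = f₂ − f₁ = -0.179 → -18 percentage points.

-18 pp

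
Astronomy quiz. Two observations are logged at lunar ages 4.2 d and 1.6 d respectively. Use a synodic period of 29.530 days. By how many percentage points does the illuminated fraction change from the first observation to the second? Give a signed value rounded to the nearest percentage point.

-16 percentage points

θ₁ = 360° × 4.2/29.530 = 51.2°, f₁ = (1 − cos θ₁)/2 = 0.187.
θ₂ = 360° × 1.6/29.530 = 19.5°, f₂ = (1 − cos θ₂)/2 = 0.029.
Change = f₂ − f₁ = -0.158 → -16 percentage points.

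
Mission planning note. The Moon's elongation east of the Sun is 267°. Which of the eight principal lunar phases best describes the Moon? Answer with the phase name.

last quarter

The last quarter sector spans roughly 248°–292°; 267° falls inside it.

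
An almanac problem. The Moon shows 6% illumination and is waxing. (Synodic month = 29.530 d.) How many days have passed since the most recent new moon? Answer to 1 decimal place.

From f = (1 − cos θ)/2: cos θ = 1 − 2×0.06 = 0.880; arccos → 28.4°.
Before full moon the principal value applies: θ = 28.4°.
That fraction of the synodic month is 28.4/360 × 29.530 d ≈ 2.33 d.

2.3 days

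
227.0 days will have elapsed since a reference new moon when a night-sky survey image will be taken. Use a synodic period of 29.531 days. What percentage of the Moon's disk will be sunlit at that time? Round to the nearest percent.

69%

227.0/29.531 = 7.687 lunations, so 7 complete cycles and 20.28 d into the next.
Elongation θ = 360° × 20.28/29.531 ≈ 247.3°.
cos 247.3° = (-0.387), so f = (1 − (-0.387))/2 = 0.693, so 69%.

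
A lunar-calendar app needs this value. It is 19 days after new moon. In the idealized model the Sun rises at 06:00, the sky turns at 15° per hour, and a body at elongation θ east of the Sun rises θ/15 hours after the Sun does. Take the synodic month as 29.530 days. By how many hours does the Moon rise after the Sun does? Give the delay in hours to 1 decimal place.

The Moon has covered 19/29.530 of its cycle, so θ ≈ 360° × 19/29.530 = 231.6°.
At 15° of sky rotation per hour, 231.6° corresponds to a 15.44 h lag.
So the Moon rises 15.44 h after the Sun.

15.4 h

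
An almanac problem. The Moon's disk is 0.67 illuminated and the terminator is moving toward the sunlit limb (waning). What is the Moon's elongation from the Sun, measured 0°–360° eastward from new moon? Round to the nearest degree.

cos θ = 1 − 2f = -0.340, giving a principal value of 109.9°.
Waning ⇒ past full, so θ = 360° − 109.9° = 250.1°.

250°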